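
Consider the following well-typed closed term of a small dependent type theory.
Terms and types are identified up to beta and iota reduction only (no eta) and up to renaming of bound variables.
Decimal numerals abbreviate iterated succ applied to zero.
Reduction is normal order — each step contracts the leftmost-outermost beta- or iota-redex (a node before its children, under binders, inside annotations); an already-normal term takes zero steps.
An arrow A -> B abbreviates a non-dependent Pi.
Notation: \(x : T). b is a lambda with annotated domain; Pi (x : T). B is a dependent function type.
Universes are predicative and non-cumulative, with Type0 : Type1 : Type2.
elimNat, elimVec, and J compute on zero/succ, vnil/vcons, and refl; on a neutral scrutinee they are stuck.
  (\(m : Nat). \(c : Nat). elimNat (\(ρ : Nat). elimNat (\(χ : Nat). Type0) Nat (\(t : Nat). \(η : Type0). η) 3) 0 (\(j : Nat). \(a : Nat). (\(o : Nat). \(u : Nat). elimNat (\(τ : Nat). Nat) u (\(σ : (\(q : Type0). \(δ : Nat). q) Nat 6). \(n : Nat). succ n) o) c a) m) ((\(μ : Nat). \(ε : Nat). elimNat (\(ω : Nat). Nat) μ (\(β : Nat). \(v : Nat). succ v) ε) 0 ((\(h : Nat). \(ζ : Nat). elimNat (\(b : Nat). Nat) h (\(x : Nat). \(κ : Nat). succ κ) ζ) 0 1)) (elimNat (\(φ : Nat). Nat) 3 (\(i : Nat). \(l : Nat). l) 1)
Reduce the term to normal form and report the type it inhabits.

reduced normal form:
  3
inferred type:
  Nat


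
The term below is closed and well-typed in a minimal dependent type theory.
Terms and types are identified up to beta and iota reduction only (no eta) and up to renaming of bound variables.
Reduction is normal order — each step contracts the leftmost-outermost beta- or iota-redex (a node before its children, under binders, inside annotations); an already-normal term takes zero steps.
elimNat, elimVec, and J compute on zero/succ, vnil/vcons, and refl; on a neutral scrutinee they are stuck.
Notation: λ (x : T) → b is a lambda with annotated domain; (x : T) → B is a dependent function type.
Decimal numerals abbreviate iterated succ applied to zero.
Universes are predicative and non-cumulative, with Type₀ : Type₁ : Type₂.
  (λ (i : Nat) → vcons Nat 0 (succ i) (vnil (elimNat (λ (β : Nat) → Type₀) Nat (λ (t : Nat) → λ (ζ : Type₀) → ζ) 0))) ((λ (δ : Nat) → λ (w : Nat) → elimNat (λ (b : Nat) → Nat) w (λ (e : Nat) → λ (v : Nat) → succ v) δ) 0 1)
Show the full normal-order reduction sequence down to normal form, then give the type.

normal-order reduction:
  (λ (i : Nat) → vcons Nat 0 (succ i) (vnil (elimNat (λ (β : Nat) → Type₀) Nat (λ (t : Nat) → λ (ζ : Type₀) → ζ) 0))) ((λ (δ : Nat) → λ (w : Nat) → elimNat (λ (b : Nat) → Nat) w (λ (e : Nat) → λ (v : Nat) → succ v) δ) 0 1)
  ~> vcons Nat 0 (succ ((λ (i : Nat) → λ (β : Nat) → elimNat (λ (t : Nat) → Nat) β (λ (ζ : Nat) → λ (δ : Nat) → succ δ) i) 0 1)) (vnil (elimNat (λ (w : Nat) → Type₀) Nat (λ (b : Nat) → λ (e : Type₀) → e) 0))
  ~> vcons Nat 0 (succ ((λ (i : Nat) → elimNat (λ (β : Nat) → Nat) i (λ (t : Nat) → λ (ζ : Nat) → succ ζ) 0) 1)) (vnil (elimNat (λ (δ : Nat) → Type₀) Nat (λ (w : Nat) → λ (b : Type₀) → b) 0))
  ~> vcons Nat 0 (succ (elimNat (λ (i : Nat) → Nat) 1 (λ (β : Nat) → λ (t : Nat) → succ t) 0)) (vnil (elimNat (λ (ζ : Nat) → Type₀) Nat (λ (δ : Nat) → λ (w : Type₀) → w) 0))
  ~> vcons Nat 0 2 (vnil (elimNat (λ (i : Nat) → Type₀) Nat (λ (β : Nat) → λ (t : Type₀) → t) 0))
  ~> vcons Nat 0 2 (vnil Nat)
the term's type:
  Vec Nat 1


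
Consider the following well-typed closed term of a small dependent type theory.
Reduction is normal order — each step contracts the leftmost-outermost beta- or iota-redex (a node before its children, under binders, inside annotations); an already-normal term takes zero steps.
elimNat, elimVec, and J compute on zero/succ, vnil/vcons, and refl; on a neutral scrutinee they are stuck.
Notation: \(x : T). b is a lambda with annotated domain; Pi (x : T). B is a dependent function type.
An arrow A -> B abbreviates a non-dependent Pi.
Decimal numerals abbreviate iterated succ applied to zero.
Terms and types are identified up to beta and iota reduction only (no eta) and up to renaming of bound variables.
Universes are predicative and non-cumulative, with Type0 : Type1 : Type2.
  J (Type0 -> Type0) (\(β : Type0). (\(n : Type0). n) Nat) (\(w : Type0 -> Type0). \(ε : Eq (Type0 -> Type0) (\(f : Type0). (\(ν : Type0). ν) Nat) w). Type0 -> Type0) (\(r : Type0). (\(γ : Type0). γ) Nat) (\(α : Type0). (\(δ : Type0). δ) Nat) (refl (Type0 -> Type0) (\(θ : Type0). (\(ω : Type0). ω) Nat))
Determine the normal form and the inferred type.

normal form:
  \(β : Type0). Nat
the term's type:
  Type0 -> Type0
observation: the term reaches its normal form after 2 normal-order steps.


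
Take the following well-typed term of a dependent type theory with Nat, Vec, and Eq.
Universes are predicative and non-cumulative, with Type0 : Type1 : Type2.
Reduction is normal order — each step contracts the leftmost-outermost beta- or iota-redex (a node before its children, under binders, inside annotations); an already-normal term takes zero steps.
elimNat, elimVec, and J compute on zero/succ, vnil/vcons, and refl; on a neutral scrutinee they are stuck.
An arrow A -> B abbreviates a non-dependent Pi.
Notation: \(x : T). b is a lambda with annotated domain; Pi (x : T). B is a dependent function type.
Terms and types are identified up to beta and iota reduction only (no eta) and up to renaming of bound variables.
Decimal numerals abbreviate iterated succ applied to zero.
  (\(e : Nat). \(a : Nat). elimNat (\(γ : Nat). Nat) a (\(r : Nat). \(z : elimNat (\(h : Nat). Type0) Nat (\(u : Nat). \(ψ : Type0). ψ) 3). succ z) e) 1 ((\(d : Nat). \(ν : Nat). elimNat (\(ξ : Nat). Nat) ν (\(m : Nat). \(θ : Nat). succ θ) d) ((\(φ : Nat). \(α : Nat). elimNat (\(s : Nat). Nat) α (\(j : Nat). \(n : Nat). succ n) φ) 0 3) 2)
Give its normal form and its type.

resulting normal form:
  6
inferred type:
  Nat


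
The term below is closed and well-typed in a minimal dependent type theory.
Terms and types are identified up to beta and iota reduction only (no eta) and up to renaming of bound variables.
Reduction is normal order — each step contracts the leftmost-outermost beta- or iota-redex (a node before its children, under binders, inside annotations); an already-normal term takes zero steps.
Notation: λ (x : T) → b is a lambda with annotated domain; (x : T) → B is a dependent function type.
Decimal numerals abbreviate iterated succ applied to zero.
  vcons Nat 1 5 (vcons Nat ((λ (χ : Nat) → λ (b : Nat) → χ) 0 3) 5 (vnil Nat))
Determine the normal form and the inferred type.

normal form:
  vcons Nat 1 5 (vcons Nat 0 5 (vnil Nat))
inferred type:
  Vec Nat 2


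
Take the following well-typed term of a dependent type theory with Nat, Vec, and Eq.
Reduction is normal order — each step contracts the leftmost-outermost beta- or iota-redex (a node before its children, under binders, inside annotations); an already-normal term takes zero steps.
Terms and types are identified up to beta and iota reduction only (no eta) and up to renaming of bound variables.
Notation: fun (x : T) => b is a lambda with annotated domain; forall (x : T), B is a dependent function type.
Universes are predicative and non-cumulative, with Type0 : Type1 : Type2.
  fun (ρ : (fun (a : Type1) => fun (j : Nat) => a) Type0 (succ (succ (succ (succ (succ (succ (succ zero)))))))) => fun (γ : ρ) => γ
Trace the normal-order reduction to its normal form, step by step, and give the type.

normal-order reduction:
  fun (ρ : (fun (a : Type1) => fun (j : Nat) => a) Type0 (succ (succ (succ (succ (succ (succ (succ zero)))))))) => fun (γ : ρ) => γ
  ~> fun (ρ : (fun (a : Nat) => Type0) (succ (succ (succ (succ (succ (succ (succ zero)))))))) => fun (j : ρ) => j
  ~> fun (ρ : Type0) => fun (a : ρ) => a
type:
  forall (ρ : Type0), forall (a : ρ), ρ


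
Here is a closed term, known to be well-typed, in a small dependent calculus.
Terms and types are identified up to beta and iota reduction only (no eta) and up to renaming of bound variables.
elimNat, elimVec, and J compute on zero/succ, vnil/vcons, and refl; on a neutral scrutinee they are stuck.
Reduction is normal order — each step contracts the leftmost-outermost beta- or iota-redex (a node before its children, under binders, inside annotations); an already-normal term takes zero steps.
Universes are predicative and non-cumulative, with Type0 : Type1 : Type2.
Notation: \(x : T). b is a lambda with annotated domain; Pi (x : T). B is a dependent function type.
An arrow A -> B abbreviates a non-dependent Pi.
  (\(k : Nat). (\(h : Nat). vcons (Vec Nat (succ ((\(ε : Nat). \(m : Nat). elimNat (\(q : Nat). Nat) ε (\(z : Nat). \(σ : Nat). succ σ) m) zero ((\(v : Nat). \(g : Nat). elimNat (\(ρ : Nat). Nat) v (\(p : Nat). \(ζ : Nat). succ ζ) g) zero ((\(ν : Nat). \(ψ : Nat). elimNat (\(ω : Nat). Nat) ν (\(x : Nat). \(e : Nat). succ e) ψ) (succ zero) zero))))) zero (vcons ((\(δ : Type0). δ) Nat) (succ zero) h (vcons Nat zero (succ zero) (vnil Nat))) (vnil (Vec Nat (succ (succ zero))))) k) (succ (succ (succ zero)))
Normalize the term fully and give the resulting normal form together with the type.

normal form:
  vcons (Vec Nat (succ (succ zero))) zero (vcons Nat (succ zero) (succ (succ (succ zero))) (vcons Nat zero (succ zero) (vnil Nat))) (vnil (Vec Nat (succ (succ zero))))
the term's type:
  Vec (Vec Nat (succ (succ zero))) (succ zero)


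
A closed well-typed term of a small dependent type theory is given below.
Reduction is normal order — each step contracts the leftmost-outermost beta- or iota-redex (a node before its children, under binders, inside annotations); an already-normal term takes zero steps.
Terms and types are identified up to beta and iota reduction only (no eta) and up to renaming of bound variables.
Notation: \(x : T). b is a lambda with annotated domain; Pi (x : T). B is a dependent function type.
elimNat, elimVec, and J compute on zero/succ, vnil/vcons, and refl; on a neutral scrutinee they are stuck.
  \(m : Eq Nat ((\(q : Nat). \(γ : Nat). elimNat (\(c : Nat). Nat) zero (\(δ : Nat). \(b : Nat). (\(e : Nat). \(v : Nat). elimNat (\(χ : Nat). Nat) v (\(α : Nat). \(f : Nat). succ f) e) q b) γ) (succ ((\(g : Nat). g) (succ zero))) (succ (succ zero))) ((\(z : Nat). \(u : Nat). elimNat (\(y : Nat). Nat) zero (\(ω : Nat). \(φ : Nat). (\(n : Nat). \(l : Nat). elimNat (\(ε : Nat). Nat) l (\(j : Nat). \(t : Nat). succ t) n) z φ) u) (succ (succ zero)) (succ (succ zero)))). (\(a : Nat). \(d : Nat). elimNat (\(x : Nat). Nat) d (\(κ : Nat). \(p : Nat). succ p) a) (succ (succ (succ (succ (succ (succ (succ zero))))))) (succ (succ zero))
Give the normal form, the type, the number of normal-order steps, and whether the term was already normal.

reduced normal form:
  \(m : Eq Nat (succ (succ (succ (succ zero)))) (succ (succ (succ (succ zero))))). succ (succ (succ (succ (succ (succ (succ (succ (succ zero))))))))
the term's type:
  Pi (m : Eq Nat (succ (succ (succ (succ zero)))) (succ (succ (succ (succ zero))))). Nat
normal-order step count: 80
term was already normal: no
first redex: a beta-redex


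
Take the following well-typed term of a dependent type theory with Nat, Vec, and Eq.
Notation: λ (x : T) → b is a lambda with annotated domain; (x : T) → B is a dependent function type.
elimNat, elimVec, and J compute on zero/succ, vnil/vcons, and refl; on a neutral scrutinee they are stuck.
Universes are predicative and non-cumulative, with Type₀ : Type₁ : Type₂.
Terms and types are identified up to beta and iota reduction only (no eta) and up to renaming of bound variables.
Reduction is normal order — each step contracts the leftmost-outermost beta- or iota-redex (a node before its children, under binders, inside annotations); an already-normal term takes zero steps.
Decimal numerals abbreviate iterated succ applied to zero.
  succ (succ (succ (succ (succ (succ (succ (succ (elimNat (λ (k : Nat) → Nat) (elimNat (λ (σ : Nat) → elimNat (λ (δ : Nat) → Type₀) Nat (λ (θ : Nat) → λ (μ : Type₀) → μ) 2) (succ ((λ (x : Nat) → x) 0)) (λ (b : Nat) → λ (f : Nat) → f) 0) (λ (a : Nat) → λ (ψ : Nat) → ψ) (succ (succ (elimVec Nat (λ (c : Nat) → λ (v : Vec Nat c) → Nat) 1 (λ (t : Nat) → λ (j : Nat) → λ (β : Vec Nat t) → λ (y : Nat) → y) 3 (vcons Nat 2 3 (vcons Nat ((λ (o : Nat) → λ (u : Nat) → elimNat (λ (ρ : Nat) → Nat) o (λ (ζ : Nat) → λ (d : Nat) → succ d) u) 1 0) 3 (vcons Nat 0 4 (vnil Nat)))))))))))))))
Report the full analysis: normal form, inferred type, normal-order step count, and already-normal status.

resulting normal form:
  9
inferred type:
  Nat
reduction steps (normal order): 28
already normal: no
first redex: an elimNat iota-redex


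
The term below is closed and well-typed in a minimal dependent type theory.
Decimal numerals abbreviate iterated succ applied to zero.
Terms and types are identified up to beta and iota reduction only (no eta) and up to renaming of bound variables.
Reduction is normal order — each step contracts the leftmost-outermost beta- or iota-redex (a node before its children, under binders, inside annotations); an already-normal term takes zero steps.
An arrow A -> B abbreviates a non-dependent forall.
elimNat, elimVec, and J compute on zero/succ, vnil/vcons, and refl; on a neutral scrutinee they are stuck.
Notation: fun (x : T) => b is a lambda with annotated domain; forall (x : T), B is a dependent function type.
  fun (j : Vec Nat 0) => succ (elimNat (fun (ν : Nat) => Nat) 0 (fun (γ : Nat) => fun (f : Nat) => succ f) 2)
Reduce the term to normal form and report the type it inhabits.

resulting normal form:
  fun (j : Vec Nat 0) => 3
type:
  Vec Nat 0 -> Nat
observation: normalization takes exactly 7 steps under the normal-order strategy.


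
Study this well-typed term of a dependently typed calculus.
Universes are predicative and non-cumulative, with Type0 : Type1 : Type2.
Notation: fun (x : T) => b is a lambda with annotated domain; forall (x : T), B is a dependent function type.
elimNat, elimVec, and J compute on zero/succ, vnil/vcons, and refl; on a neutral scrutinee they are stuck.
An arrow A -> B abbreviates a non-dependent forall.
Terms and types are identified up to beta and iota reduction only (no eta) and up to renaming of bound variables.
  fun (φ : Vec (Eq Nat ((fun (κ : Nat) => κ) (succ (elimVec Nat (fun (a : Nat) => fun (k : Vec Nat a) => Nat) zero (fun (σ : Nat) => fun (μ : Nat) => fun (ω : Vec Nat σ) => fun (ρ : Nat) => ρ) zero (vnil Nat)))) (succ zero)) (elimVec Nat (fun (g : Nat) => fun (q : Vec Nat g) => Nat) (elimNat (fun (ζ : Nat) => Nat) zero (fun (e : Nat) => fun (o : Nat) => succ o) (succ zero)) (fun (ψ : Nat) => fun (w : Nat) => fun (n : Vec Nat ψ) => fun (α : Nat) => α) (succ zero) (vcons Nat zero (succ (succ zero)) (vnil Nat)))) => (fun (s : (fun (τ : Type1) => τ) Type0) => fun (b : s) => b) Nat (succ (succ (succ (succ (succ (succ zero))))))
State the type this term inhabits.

inferred type:
  Vec (Eq Nat (succ zero) (succ zero)) (succ zero) -> Nat


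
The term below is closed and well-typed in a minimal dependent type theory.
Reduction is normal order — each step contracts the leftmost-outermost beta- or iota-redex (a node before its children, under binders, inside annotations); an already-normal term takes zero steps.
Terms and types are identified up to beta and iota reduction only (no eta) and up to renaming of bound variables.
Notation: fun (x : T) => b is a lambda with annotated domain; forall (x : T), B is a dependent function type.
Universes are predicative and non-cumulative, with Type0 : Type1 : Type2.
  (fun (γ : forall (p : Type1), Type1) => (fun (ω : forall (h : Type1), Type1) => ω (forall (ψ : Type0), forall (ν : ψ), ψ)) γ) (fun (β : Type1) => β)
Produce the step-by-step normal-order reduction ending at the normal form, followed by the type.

normal-order reduction sequence:
  (fun (γ : forall (p : Type1), Type1) => (fun (ω : forall (h : Type1), Type1) => ω (forall (ψ : Type0), forall (ν : ψ), ψ)) γ) (fun (β : Type1) => β)
  ~> (fun (γ : forall (p : Type1), Type1) => γ (forall (ω : Type0), forall (h : ω), ω)) (fun (ψ : Type1) => ψ)
  ~> (fun (γ : Type1) => γ) (forall (p : Type0), forall (ω : p), p)
  ~> forall (γ : Type0), forall (p : γ), γ
type:
  Type1


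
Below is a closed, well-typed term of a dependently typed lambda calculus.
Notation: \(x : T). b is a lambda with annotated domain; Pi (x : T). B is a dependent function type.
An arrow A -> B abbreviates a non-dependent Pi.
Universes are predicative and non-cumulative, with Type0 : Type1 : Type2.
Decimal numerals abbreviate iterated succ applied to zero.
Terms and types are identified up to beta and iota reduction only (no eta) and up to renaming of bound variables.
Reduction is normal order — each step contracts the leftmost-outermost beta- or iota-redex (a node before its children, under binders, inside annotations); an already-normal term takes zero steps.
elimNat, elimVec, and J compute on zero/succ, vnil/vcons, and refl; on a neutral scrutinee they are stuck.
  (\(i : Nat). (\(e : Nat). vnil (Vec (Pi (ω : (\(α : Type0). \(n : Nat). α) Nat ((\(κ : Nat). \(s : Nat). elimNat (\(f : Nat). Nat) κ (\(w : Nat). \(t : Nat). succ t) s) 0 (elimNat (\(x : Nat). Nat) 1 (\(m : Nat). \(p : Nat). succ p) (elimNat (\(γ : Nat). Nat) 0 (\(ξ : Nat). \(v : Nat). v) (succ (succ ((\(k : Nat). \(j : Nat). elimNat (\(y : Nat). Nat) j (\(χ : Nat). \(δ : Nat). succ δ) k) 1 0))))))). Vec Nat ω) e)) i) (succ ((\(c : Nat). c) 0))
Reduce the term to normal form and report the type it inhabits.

resulting normal form:
  vnil (Vec (Pi (i : Nat). Vec Nat i) 1)
the term's type:
  Vec (Vec (Pi (i : Nat). Vec Nat i) 1) 0
observation: contracting a beta-redex first, the term normalizes in 5 steps.


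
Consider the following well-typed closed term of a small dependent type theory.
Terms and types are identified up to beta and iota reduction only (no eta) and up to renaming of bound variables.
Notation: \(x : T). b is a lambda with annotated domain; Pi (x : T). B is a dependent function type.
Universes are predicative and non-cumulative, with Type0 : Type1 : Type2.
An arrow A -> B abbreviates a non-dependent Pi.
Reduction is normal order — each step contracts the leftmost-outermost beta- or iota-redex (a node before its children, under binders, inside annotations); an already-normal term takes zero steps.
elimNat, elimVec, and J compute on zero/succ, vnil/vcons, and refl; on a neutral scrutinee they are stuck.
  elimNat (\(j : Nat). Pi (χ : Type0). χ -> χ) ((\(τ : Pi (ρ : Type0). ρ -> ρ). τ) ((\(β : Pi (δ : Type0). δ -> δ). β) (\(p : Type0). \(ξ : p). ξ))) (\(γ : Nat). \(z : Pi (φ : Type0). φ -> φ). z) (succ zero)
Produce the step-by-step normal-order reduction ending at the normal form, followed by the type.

normal-order reduction:
  elimNat (\(j : Nat). Pi (χ : Type0). χ -> χ) ((\(τ : Pi (ρ : Type0). ρ -> ρ). τ) ((\(β : Pi (δ : Type0). δ -> δ). β) (\(p : Type0). \(ξ : p). ξ))) (\(γ : Nat). \(z : Pi (φ : Type0). φ -> φ). z) (succ zero)
  ~> (\(j : Nat). \(χ : Pi (τ : Type0). τ -> τ). χ) zero (elimNat (\(ρ : Nat). Pi (β : Type0). β -> β) ((\(δ : Pi (p : Type0). p -> p). δ) ((\(ξ : Pi (γ : Type0). γ -> γ). ξ) (\(z : Type0). \(φ : z). φ))) (\(b : Nat). \(f : Pi (η : Type0). η -> η). f) zero)
  ~> (\(j : Pi (χ : Type0). χ -> χ). j) (elimNat (\(τ : Nat). Pi (ρ : Type0). ρ -> ρ) ((\(β : Pi (δ : Type0). δ -> δ). β) ((\(p : Pi (ξ : Type0). ξ -> ξ). p) (\(γ : Type0). \(z : γ). z))) (\(φ : Nat). \(b : Pi (f : Type0). f -> f). b) zero)
  ~> elimNat (\(j : Nat). Pi (χ : Type0). χ -> χ) ((\(τ : Pi (ρ : Type0). ρ -> ρ). τ) ((\(β : Pi (δ : Type0). δ -> δ). β) (\(p : Type0). \(ξ : p). ξ))) (\(γ : Nat). \(z : Pi (φ : Type0). φ -> φ). z) zero
  ~> (\(j : Pi (χ : Type0). χ -> χ). j) ((\(τ : Pi (ρ : Type0). ρ -> ρ). τ) (\(β : Type0). \(δ : β). δ))
  ~> (\(j : Pi (χ : Type0). χ -> χ). j) (\(τ : Type0). \(ρ : τ). ρ)
  ~> \(j : Type0). \(χ : j). χ
inferred type:
  Pi (j : Type0). j -> j


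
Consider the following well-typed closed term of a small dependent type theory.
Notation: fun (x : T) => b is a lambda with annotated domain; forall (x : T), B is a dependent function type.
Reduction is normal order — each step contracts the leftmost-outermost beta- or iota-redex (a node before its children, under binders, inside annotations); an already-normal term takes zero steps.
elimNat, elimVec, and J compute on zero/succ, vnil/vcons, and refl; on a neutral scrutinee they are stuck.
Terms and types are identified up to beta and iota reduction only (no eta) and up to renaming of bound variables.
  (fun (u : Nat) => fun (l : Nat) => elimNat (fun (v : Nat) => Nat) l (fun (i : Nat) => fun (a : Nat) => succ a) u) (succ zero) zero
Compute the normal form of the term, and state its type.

normal form:
  succ zero
inferred type:
  Nat


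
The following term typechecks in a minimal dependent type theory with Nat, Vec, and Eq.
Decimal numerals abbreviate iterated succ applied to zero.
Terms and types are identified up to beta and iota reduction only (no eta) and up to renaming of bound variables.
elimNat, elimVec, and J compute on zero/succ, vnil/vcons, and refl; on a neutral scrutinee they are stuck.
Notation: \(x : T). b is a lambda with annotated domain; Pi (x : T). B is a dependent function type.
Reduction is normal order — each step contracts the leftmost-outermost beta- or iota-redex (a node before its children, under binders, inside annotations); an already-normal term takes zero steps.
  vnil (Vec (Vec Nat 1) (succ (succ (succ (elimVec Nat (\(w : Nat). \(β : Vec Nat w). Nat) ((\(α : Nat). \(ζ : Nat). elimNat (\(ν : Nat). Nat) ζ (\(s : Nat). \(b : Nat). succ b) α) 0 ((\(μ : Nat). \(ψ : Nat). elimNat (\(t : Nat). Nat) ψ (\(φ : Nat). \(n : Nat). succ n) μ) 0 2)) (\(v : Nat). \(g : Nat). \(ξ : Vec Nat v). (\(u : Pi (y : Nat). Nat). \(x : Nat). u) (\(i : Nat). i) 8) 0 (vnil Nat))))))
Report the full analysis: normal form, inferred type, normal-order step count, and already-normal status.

resulting normal form:
  vnil (Vec (Vec Nat 1) 5)
inferred type:
  Vec (Vec (Vec Nat 1) 5) 0
reduction steps (normal order): 7
term was already normal: no
first contracted redex: an elimVec iota-redex


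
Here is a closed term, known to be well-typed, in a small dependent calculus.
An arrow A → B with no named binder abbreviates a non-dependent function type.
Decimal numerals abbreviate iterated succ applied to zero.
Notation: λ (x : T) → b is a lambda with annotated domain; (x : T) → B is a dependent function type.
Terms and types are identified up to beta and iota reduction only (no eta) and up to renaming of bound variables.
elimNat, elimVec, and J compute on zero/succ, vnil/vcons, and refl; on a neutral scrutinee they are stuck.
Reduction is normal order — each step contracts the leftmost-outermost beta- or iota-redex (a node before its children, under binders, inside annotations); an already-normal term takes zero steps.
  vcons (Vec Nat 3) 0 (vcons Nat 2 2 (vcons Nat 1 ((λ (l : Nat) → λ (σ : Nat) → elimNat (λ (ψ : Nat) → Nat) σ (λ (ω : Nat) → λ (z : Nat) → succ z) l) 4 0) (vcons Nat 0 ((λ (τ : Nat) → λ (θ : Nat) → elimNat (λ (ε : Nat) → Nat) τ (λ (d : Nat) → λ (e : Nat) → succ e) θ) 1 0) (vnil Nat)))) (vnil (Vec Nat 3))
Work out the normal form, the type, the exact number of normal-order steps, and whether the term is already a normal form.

normal form:
  vcons (Vec Nat 3) 0 (vcons Nat 2 2 (vcons Nat 1 4 (vcons Nat 0 1 (vnil Nat)))) (vnil (Vec Nat 3))
inferred type:
  Vec (Vec Nat 3) 1
steps to reach normal form (normal order): 18
already normal: no
first contracted redex: a beta-redex


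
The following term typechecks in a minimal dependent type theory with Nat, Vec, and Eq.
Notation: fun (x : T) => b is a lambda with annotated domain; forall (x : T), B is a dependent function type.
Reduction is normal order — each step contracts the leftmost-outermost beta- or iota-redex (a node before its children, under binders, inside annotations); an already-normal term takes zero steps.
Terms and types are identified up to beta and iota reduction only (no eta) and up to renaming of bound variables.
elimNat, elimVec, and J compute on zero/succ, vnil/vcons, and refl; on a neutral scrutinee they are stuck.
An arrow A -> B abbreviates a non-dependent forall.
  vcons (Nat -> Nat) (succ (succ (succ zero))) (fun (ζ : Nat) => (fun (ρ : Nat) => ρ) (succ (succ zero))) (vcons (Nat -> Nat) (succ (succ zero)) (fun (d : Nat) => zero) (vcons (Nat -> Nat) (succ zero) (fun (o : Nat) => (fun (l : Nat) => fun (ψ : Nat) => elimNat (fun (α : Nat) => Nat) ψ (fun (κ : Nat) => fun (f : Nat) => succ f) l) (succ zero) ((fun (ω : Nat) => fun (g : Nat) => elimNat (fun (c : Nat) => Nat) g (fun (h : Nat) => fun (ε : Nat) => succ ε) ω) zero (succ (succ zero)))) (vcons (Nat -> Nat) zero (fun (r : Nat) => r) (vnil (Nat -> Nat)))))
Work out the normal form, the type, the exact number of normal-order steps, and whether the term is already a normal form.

normal form:
  vcons (Nat -> Nat) (succ (succ (succ zero))) (fun (ζ : Nat) => succ (succ zero)) (vcons (Nat -> Nat) (succ (succ zero)) (fun (ρ : Nat) => zero) (vcons (Nat -> Nat) (succ zero) (fun (d : Nat) => succ (succ (succ zero))) (vcons (Nat -> Nat) zero (fun (o : Nat) => o) (vnil (Nat -> Nat)))))
type:
  Vec (Nat -> Nat) (succ (succ (succ (succ zero))))
normal-order step count: 10
already normal: no
first contracted redex: a beta-redex


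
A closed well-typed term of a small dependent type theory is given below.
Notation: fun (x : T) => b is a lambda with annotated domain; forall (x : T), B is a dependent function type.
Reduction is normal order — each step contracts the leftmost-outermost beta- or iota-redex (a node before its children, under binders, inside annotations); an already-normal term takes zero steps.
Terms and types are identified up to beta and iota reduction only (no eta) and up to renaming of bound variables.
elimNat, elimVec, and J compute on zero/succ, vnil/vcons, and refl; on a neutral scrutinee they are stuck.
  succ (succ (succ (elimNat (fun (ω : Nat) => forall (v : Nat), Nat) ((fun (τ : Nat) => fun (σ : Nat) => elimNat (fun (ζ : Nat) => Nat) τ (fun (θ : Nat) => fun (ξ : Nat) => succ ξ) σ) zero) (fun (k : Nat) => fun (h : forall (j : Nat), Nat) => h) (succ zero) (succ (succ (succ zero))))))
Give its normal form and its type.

reduced normal form:
  succ (succ (succ (succ (succ (succ zero)))))
type:
  Nat


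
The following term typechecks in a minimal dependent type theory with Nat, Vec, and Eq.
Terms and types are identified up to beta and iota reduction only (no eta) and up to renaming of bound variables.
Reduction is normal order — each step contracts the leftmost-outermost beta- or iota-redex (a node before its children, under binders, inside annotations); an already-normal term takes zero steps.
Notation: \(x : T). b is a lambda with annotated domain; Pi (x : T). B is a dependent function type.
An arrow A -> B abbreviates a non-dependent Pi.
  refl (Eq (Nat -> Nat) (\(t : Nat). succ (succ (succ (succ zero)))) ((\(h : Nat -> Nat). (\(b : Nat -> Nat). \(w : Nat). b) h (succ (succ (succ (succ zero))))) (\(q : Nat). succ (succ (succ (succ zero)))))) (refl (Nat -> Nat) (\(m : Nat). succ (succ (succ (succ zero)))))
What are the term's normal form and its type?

reduced normal form:
  refl (Eq (Nat -> Nat) (\(t : Nat). succ (succ (succ (succ zero)))) (\(h : Nat). succ (succ (succ (succ zero))))) (refl (Nat -> Nat) (\(b : Nat). succ (succ (succ (succ zero)))))
the term's type:
  Eq (Eq (Nat -> Nat) (\(t : Nat). succ (succ (succ (succ zero)))) (\(h : Nat). succ (succ (succ (succ zero))))) (refl (Nat -> Nat) (\(b : Nat). succ (succ (succ (succ zero))))) (refl (Nat -> Nat) (\(w : Nat). succ (succ (succ (succ zero)))))


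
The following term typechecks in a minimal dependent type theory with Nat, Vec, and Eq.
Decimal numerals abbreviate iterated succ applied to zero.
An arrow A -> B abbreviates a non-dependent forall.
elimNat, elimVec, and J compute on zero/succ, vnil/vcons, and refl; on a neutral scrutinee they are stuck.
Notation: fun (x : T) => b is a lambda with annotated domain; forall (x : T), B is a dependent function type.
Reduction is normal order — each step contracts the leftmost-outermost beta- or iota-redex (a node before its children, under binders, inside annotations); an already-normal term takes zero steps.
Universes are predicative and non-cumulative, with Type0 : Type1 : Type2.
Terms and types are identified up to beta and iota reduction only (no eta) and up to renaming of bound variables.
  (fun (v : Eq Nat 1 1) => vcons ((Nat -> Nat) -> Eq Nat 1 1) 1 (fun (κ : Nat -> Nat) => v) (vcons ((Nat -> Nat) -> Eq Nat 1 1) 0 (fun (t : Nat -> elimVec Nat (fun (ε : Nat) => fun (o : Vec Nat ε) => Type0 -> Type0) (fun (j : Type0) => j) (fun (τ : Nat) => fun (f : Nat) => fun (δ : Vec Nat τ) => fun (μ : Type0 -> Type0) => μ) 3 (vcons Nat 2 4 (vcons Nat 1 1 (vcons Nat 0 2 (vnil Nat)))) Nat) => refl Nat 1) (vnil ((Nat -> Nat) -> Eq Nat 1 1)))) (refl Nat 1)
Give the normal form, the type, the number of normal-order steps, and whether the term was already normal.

resulting normal form:
  vcons ((Nat -> Nat) -> Eq Nat 1 1) 1 (fun (v : Nat -> Nat) => refl Nat 1) (vcons ((Nat -> Nat) -> Eq Nat 1 1) 0 (fun (κ : Nat -> Nat) => refl Nat 1) (vnil ((Nat -> Nat) -> Eq Nat 1 1)))
type:
  Vec ((Nat -> Nat) -> Eq Nat 1 1) 2
normal-order step count: 18
already normal: no
first contracted redex: a beta-redex


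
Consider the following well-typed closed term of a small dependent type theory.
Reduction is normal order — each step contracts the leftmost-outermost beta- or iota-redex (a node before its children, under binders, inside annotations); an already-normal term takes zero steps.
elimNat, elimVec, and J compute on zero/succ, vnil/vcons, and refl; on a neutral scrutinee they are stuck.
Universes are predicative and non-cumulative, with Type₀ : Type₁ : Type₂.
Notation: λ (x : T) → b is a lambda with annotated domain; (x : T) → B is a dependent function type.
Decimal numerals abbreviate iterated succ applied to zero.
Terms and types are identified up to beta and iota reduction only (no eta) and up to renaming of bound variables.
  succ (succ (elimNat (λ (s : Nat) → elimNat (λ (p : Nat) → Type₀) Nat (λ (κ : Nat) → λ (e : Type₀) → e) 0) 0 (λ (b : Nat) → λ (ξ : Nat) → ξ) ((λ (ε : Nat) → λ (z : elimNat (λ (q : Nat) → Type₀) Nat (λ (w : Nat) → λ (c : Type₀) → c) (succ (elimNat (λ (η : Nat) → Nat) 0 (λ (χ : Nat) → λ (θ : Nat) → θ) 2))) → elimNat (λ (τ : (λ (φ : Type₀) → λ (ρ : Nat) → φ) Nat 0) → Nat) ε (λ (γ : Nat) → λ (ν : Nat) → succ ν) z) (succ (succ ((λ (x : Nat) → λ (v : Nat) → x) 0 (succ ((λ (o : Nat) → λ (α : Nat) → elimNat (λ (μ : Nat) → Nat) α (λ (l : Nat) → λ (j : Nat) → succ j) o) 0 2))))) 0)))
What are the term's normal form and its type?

reduced normal form:
  2
inferred type:
  Nat


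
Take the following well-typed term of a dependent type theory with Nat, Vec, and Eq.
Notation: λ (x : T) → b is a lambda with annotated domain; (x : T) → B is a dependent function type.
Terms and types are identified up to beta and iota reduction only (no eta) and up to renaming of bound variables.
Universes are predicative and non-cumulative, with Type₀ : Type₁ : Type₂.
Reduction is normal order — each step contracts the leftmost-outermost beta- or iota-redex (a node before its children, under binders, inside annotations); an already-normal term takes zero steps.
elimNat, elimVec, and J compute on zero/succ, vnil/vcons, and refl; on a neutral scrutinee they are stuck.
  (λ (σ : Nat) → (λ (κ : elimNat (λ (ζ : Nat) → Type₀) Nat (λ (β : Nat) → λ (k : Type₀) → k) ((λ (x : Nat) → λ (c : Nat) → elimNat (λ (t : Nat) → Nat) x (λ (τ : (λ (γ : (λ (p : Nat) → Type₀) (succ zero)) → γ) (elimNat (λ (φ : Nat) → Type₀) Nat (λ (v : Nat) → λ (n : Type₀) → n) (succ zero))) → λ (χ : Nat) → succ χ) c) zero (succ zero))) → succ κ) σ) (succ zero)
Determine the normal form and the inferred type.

resulting normal form:
  succ (succ zero)
type:
  Nat


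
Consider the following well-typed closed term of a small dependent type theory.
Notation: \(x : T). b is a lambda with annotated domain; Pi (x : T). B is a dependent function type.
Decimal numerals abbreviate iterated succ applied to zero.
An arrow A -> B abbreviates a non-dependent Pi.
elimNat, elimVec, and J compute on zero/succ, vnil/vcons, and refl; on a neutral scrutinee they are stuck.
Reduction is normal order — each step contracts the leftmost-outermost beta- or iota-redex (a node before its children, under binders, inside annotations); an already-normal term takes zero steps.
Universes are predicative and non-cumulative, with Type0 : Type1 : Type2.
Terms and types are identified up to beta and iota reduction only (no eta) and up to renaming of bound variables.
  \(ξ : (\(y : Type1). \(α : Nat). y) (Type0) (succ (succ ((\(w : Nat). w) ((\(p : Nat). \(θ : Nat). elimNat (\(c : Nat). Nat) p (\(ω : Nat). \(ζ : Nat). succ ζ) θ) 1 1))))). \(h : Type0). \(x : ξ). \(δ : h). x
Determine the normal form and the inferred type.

reduced normal form:
  \(ξ : Type0). \(y : Type0). \(α : ξ). \(w : y). α
type:
  Pi (ξ : Type0). Pi (y : Type0). ξ -> y -> ξ


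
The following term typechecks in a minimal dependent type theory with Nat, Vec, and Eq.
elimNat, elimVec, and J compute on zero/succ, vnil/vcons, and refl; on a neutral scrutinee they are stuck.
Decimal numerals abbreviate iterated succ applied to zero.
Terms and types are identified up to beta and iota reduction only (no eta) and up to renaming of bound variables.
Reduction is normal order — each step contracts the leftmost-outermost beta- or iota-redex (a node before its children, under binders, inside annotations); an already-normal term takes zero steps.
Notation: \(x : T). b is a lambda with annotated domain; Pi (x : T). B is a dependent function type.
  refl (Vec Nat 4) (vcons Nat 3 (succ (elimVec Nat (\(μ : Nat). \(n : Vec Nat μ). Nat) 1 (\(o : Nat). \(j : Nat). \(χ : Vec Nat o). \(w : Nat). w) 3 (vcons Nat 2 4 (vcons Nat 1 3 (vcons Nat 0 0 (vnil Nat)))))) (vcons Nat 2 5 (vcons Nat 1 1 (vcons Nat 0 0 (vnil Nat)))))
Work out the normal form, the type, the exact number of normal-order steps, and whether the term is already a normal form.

reduced normal form:
  refl (Vec Nat 4) (vcons Nat 3 2 (vcons Nat 2 5 (vcons Nat 1 1 (vcons Nat 0 0 (vnil Nat)))))
the term's type:
  Eq (Vec Nat 4) (vcons Nat 3 2 (vcons Nat 2 5 (vcons Nat 1 1 (vcons Nat 0 0 (vnil Nat))))) (vcons Nat 3 2 (vcons Nat 2 5 (vcons Nat 1 1 (vcons Nat 0 0 (vnil Nat)))))
normal-order step count: 16
started in normal form: no
first contracted redex: an elimVec iota-redex


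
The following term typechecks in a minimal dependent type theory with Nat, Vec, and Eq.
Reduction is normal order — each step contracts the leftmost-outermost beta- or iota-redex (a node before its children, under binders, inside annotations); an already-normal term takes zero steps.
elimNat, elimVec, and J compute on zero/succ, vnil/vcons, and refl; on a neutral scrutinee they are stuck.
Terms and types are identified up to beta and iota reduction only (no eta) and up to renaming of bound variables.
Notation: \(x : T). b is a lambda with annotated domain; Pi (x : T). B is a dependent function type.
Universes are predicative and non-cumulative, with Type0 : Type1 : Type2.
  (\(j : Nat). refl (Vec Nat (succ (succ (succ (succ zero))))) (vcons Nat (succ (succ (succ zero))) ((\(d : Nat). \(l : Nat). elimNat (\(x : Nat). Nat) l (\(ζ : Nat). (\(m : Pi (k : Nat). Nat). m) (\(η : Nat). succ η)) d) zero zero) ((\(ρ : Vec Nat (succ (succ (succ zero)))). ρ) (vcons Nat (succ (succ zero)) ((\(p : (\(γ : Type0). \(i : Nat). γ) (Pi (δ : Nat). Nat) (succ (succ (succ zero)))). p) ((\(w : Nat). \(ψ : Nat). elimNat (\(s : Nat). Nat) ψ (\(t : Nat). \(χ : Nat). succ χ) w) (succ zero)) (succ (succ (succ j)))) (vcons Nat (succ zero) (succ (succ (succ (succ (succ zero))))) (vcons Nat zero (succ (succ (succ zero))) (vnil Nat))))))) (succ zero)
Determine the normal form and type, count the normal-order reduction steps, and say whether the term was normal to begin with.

reduced normal form:
  refl (Vec Nat (succ (succ (succ (succ zero))))) (vcons Nat (succ (succ (succ zero))) zero (vcons Nat (succ (succ zero)) (succ (succ (succ (succ (succ zero))))) (vcons Nat (succ zero) (succ (succ (succ (succ (succ zero))))) (vcons Nat zero (succ (succ (succ zero))) (vnil Nat)))))
type:
  Eq (Vec Nat (succ (succ (succ (succ zero))))) (vcons Nat (succ (succ (succ zero))) zero (vcons Nat (succ (succ zero)) (succ (succ (succ (succ (succ zero))))) (vcons Nat (succ zero) (succ (succ (succ (succ (succ zero))))) (vcons Nat zero (succ (succ (succ zero))) (vnil Nat))))) (vcons Nat (succ (succ (succ zero))) zero (vcons Nat (succ (succ zero)) (succ (succ (succ (succ (succ zero))))) (vcons Nat (succ zero) (succ (succ (succ (succ (succ zero))))) (vcons Nat zero (succ (succ (succ zero))) (vnil Nat)))))
normal-order step count: 12
started in normal form: no
first redex: a beta-redex


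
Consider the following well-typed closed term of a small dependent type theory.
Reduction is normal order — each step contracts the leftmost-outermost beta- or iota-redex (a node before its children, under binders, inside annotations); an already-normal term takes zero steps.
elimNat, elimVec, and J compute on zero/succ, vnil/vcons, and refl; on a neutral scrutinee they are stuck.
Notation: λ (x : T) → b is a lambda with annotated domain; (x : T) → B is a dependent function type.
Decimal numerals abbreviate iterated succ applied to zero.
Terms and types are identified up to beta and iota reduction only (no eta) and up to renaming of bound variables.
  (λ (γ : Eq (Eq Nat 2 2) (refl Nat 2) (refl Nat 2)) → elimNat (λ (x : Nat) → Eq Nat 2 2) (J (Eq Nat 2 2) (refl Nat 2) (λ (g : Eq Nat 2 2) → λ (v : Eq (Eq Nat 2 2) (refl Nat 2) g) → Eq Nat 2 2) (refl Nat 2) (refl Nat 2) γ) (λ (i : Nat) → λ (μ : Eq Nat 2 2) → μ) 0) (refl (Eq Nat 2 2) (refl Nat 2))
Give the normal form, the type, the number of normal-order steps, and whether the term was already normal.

reduced normal form:
  refl Nat 2
inferred type:
  Eq Nat 2 2
reduction steps (normal order): 3
term was already normal: no
first redex: a beta-redex


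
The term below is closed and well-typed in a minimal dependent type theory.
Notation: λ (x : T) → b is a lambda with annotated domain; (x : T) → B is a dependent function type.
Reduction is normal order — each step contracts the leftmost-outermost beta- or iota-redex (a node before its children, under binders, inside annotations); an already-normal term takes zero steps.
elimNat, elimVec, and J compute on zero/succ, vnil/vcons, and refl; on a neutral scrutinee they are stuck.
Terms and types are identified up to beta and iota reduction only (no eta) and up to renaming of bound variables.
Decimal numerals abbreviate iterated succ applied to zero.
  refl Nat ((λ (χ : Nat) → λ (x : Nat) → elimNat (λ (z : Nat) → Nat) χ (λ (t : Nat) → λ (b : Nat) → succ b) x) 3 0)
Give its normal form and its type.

normal form:
  refl Nat 3
type:
  Eq Nat 3 3


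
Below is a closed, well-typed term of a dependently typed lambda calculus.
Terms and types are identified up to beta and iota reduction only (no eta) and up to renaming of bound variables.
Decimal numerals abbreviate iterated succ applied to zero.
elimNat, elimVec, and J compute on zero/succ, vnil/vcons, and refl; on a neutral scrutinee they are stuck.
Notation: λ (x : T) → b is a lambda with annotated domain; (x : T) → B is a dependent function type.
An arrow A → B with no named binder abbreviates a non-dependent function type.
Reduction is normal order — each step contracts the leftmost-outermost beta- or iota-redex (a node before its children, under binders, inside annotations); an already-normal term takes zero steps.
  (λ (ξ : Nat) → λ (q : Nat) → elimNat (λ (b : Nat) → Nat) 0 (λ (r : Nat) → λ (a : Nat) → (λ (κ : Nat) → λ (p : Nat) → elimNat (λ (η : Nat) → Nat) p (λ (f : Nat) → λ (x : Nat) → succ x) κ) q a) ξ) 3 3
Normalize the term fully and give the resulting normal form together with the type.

reduced normal form:
  9
the term's type:
  Nat
observation: 48 normal-order steps separate the term from its normal form.
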